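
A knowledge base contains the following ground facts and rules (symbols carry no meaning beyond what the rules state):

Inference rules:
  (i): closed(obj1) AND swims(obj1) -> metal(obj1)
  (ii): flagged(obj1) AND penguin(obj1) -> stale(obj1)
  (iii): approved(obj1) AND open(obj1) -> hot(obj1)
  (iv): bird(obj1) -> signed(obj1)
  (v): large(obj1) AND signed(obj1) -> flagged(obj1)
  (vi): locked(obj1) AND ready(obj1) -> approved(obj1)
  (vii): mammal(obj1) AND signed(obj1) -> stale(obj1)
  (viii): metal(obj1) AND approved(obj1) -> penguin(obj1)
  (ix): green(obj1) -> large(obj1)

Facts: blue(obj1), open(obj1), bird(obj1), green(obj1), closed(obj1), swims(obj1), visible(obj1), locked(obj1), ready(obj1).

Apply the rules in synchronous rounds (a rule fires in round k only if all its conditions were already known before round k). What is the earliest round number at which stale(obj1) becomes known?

Round 1 fires (i), (iv), (vi), (ix), giving metal(obj1), signed(obj1), approved(obj1), large(obj1).
Round 2 fires (iii), (v), (viii), giving hot(obj1), flagged(obj1), penguin(obj1).
Round 3 fires (ii), giving stale(obj1).
stale(obj1) first appears in round 3.

3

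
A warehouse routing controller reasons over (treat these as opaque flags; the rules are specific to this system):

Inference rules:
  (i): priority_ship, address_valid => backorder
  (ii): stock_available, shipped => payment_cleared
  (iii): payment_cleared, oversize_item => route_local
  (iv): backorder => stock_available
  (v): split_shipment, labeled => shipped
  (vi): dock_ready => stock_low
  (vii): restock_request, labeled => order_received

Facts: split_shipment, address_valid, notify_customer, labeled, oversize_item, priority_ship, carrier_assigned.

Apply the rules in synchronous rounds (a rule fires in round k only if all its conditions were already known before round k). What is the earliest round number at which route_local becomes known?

Round 1 fires (i), (v), giving backorder, shipped.
Round 2 fires (iv), giving stock_available.
Round 3 fires (ii), giving payment_cleared.
Round 4 fires (iii), giving route_local.
route_local first appears in round 4.

4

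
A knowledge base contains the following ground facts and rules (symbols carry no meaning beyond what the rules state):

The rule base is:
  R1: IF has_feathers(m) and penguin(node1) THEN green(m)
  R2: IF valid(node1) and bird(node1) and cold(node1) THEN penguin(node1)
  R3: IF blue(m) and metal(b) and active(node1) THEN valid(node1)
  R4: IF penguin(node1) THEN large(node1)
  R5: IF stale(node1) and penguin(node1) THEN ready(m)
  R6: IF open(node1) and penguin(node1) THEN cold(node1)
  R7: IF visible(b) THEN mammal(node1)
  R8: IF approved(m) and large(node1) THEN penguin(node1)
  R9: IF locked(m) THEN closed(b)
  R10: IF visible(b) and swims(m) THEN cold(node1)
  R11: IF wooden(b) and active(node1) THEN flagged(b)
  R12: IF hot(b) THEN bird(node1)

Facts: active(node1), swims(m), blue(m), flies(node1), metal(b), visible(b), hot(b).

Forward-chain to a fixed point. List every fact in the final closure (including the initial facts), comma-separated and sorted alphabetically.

active(node1), bird(node1), blue(m), cold(node1), flies(node1), hot(b), large(node1), mammal(node1), metal(b), penguin(node1), swims(m), valid(node1), visible(b)

[1] R3 [IF blue(m) and metal(b) and active(node1) THEN valid(node1)]; R7 [IF visible(b) THEN mammal(node1)]; R10 [IF visible(b) and swims(m) THEN cold(node1)]; R12 [IF hot(b) THEN bird(node1)]. ⇒ new: valid(node1), mammal(node1), cold(node1), bird(node1).
[2] R2 [IF valid(node1) and bird(node1) and cold(node1) THEN penguin(node1)]. ⇒ new: penguin(node1).
[3] R4 [IF penguin(node1) THEN large(node1)]. ⇒ new: large(node1).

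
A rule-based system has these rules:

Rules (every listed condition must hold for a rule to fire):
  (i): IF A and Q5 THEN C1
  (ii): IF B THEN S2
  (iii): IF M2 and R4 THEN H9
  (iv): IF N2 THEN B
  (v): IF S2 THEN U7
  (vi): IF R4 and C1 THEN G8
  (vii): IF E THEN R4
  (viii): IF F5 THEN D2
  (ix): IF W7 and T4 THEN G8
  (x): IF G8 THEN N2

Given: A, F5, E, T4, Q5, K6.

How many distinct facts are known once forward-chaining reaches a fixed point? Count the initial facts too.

14

Round 1: (i) [IF A and Q5 THEN C1]; (vii) [IF E THEN R4]; (viii) [IF F5 THEN D2]. New: C1, R4, D2.
Round 2: (vi) [IF R4 and C1 THEN G8]. New: G8.
Round 3: (x) [IF G8 THEN N2]. New: N2.
Round 4: (iv) [IF N2 THEN B]. New: B.
Round 5: (ii) [IF B THEN S2]. New: S2.
Round 6: (v) [IF S2 THEN U7]. New: U7.
Closure: {A, B, C1, D2, E, F5, G8, K6, N2, Q5, R4, S2, T4, U7} — 14 facts.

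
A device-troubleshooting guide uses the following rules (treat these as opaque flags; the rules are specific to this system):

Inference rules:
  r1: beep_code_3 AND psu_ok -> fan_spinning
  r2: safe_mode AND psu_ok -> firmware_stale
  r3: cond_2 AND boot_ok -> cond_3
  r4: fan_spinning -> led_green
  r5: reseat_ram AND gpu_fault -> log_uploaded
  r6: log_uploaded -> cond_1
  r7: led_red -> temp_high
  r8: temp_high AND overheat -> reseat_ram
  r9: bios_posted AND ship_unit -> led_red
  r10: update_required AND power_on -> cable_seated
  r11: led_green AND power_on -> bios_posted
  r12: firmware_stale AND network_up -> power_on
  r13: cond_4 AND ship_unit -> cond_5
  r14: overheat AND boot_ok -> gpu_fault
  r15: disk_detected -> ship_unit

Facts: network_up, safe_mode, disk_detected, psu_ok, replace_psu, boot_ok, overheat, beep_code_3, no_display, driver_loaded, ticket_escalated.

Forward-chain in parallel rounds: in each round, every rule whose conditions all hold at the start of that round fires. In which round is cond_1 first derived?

8

Round 1: r1 [beep_code_3 AND psu_ok -> fan_spinning]; r2 [safe_mode AND psu_ok -> firmware_stale]; r14 [overheat AND boot_ok -> gpu_fault]; r15 [disk_detected -> ship_unit]. Adds fan_spinning, firmware_stale, gpu_fault, ship_unit.
Round 2: r4 [fan_spinning -> led_green]; r12 [firmware_stale AND network_up -> power_on]. Adds led_green, power_on.
Round 3: r11 [led_green AND power_on -> bios_posted]. Adds bios_posted.
Round 4: r9 [bios_posted AND ship_unit -> led_red]. Adds led_red.
Round 5: r7 [led_red -> temp_high]. Adds temp_high.
Round 6: r8 [temp_high AND overheat -> reseat_ram]. Adds reseat_ram.
Round 7: r5 [reseat_ram AND gpu_fault -> log_uploaded]. Adds log_uploaded.
Round 8: r6 [log_uploaded -> cond_1]. Adds cond_1.
cond_1 first appears in round 8.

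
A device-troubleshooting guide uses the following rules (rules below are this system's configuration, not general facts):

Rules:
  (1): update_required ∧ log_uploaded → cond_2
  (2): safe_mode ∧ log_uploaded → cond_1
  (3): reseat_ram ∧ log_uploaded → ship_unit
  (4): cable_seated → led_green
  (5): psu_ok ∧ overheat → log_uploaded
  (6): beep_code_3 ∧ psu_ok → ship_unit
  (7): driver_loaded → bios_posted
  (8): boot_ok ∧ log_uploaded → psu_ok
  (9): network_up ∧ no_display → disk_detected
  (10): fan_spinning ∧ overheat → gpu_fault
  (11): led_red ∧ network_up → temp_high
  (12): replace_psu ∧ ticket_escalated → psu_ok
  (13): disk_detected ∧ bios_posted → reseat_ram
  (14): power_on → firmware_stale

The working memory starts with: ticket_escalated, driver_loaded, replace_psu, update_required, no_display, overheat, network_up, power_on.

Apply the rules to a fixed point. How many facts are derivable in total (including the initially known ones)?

16

Round 1: (7) [driver_loaded → bios_posted]; (9) [network_up ∧ no_display → disk_detected]; (12) [replace_psu ∧ ticket_escalated → psu_ok]; (14) [power_on → firmware_stale]. New: bios_posted, disk_detected, psu_ok, firmware_stale.
Round 2: (5) [psu_ok ∧ overheat → log_uploaded]; (13) [disk_detected ∧ bios_posted → reseat_ram]. New: log_uploaded, reseat_ram.
Round 3: (1) [update_required ∧ log_uploaded → cond_2]; (3) [reseat_ram ∧ log_uploaded → ship_unit]. New: cond_2, ship_unit.
Closure: {bios_posted, cond_2, disk_detected, driver_loaded, firmware_stale, log_uploaded, network_up, no_display, overheat, power_on, psu_ok, replace_psu, reseat_ram, ship_unit, ticket_escalated, update_required} — 16 facts.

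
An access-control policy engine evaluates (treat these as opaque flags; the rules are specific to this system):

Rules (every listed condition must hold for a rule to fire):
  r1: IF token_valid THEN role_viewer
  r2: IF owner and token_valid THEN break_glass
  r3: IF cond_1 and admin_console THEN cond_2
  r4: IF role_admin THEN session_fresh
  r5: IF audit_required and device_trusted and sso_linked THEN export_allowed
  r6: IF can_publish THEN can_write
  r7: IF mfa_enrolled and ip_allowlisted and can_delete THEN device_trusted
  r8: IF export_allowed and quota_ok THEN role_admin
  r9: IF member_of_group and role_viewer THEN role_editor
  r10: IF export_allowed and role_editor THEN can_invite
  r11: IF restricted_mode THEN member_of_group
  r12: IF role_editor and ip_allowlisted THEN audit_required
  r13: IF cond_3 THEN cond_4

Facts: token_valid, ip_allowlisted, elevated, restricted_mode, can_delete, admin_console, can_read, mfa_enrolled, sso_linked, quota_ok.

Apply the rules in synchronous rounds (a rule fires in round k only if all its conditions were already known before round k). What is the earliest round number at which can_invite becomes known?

Round 1 — r1, r7, r11, derive role_viewer, device_trusted, member_of_group.
Round 2 — r9, derive role_editor.
Round 3 — r12, derive audit_required.
Round 4 — r5, derive export_allowed.
Round 5 — r8, r10, derive role_admin, can_invite.
can_invite first appears in round 5.

5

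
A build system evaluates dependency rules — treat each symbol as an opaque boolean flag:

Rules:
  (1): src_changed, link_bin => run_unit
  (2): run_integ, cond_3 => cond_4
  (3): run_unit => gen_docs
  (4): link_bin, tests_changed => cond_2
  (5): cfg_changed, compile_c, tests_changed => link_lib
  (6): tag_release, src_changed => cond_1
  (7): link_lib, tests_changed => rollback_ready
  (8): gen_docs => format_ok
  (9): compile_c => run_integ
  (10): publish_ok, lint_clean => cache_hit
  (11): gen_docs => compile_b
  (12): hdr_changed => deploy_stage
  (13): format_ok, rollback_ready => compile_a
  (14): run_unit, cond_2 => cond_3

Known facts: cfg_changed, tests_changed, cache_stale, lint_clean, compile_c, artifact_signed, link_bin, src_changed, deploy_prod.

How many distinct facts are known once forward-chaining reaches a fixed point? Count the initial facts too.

Round 1: (1) [src_changed, link_bin => run_unit]; (4) [link_bin, tests_changed => cond_2]; (5) [cfg_changed, compile_c, tests_changed => link_lib]; (9) [compile_c => run_integ]. Adds run_unit, cond_2, link_lib, run_integ.
Round 2: (3) [run_unit => gen_docs]; (7) [link_lib, tests_changed => rollback_ready]; (14) [run_unit, cond_2 => cond_3]. Adds gen_docs, rollback_ready, cond_3.
Round 3: (2) [run_integ, cond_3 => cond_4]; (8) [gen_docs => format_ok]; (11) [gen_docs => compile_b]. Adds cond_4, format_ok, compile_b.
Round 4: (13) [format_ok, rollback_ready => compile_a]. Adds compile_a.
Closure: {artifact_signed, cache_stale, cfg_changed, compile_a, compile_b, compile_c, cond_2, cond_3, cond_4, deploy_prod, format_ok, gen_docs, link_bin, link_lib, lint_clean, rollback_ready, run_integ, run_unit, src_changed, tests_changed} — 20 facts.

20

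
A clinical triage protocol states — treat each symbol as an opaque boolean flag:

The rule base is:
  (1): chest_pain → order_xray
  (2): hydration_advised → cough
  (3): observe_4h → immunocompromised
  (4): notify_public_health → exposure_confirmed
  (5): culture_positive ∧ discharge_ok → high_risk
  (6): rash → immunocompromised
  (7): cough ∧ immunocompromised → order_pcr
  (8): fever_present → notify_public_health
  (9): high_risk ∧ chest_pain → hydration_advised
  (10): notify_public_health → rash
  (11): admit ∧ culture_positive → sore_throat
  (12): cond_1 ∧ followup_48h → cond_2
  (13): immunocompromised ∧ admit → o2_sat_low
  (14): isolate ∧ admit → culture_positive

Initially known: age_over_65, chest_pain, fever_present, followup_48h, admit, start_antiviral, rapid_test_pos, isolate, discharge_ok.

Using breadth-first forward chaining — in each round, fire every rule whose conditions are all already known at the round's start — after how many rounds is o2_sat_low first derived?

Round 1: (1) [chest_pain → order_xray]; (8) [fever_present → notify_public_health]; (14) [isolate ∧ admit → culture_positive]. New: order_xray, notify_public_health, culture_positive.
Round 2: (4) [notify_public_health → exposure_confirmed]; (5) [culture_positive ∧ discharge_ok → high_risk]; (10) [notify_public_health → rash]; (11) [admit ∧ culture_positive → sore_throat]. New: exposure_confirmed, high_risk, rash, sore_throat.
Round 3: (6) [rash → immunocompromised]; (9) [high_risk ∧ chest_pain → hydration_advised]. New: immunocompromised, hydration_advised.
Round 4: (2) [hydration_advised → cough]; (13) [immunocompromised ∧ admit → o2_sat_low]. New: cough, o2_sat_low.
o2_sat_low first appears in round 4.

4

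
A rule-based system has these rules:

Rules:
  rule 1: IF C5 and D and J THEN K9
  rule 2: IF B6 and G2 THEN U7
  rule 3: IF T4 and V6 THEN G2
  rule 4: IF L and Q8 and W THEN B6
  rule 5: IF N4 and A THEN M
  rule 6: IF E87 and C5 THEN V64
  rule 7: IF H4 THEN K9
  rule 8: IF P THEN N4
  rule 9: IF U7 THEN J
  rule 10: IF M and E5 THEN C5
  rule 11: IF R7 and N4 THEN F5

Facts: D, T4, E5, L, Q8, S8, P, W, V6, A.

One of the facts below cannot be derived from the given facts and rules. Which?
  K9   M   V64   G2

V64

Round 1 fires rule 3, rule 4, rule 8, giving G2, B6, N4.
Round 2 fires rule 2, rule 5, giving U7, M.
Round 3 fires rule 9, rule 10, giving J, C5.
Round 4 fires rule 1, giving K9.
Derived: M (round 2), K9 (round 4), G2 (round 1). V64 never appears in any round.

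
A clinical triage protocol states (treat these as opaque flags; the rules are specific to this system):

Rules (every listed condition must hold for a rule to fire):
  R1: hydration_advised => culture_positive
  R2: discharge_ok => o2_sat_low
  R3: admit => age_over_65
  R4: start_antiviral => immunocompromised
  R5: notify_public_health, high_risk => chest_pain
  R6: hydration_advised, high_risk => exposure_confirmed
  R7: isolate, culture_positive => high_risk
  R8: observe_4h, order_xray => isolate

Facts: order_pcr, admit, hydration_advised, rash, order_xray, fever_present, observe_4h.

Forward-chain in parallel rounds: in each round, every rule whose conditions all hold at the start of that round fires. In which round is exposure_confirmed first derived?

Round 1: R1 [hydration_advised => culture_positive]; R3 [admit => age_over_65]; R8 [observe_4h, order_xray => isolate]. New: culture_positive, age_over_65, isolate.
Round 2: R7 [isolate, culture_positive => high_risk]. New: high_risk.
Round 3: R6 [hydration_advised, high_risk => exposure_confirmed]. New: exposure_confirmed.
exposure_confirmed first appears in round 3.

3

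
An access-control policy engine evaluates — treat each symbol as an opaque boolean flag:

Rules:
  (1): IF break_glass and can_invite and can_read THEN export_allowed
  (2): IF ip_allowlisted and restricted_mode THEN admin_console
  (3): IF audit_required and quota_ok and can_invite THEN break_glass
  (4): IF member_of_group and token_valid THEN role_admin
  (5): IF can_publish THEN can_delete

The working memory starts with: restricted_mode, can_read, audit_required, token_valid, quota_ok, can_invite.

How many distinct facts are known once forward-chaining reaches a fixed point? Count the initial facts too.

Round 1: (3) [IF audit_required and quota_ok and can_invite THEN break_glass]. Adds break_glass.
Round 2: (1) [IF break_glass and can_invite and can_read THEN export_allowed]. Adds export_allowed.
Closure: {audit_required, break_glass, can_invite, can_read, export_allowed, quota_ok, restricted_mode, token_valid} — 8 facts.

8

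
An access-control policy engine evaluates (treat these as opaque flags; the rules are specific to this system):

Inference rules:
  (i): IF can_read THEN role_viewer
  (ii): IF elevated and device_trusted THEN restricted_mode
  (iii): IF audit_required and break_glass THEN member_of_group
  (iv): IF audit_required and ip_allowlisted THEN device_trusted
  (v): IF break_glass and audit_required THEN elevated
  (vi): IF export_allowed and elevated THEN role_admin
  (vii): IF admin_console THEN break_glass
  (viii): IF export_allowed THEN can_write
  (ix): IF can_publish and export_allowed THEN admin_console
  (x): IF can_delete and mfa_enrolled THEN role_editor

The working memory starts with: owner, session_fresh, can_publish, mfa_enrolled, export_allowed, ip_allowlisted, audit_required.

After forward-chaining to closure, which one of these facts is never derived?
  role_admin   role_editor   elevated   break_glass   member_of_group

Round 1: (iv) [IF audit_required and ip_allowlisted THEN device_trusted]; (viii) [IF export_allowed THEN can_write]; (ix) [IF can_publish and export_allowed THEN admin_console]. Adds device_trusted, can_write, admin_console.
Round 2: (vii) [IF admin_console THEN break_glass]. Adds break_glass.
Round 3: (iii) [IF audit_required and break_glass THEN member_of_group]; (v) [IF break_glass and audit_required THEN elevated]. Adds member_of_group, elevated.
Round 4: (ii) [IF elevated and device_trusted THEN restricted_mode]; (vi) [IF export_allowed and elevated THEN role_admin]. Adds restricted_mode, role_admin.
Derived: role_admin (round 4), elevated (round 3), break_glass (round 2), member_of_group (round 3). role_editor never appears in any round.

role_editor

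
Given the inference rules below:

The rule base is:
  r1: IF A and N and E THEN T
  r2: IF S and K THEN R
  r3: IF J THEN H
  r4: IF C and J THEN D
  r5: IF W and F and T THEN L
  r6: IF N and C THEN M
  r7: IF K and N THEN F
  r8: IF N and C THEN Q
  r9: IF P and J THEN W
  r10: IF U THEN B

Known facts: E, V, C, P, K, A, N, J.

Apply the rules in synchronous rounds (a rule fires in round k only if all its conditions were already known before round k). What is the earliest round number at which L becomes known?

[1] r1 [IF A and N and E THEN T]; r3 [IF J THEN H]; r4 [IF C and J THEN D]; r6 [IF N and C THEN M]; r7 [IF K and N THEN F]; r8 [IF N and C THEN Q]; r9 [IF P and J THEN W]. ⇒ new: T, H, D, M, F, Q, W.
[2] r5 [IF W and F and T THEN L]. ⇒ new: L.
L first appears in round 2.

2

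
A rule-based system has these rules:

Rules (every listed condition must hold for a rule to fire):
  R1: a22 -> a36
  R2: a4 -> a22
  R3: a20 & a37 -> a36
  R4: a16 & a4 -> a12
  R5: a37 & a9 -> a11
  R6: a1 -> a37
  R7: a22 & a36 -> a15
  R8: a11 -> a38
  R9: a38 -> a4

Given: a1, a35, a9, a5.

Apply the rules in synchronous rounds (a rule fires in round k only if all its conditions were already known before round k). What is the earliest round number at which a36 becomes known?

Round 1 — R6, derive a37.
Round 2 — R5, derive a11.
Round 3 — R8, derive a38.
Round 4 — R9, derive a4.
Round 5 — R2, derive a22.
Round 6 — R1, derive a36.
a36 first appears in round 6.

6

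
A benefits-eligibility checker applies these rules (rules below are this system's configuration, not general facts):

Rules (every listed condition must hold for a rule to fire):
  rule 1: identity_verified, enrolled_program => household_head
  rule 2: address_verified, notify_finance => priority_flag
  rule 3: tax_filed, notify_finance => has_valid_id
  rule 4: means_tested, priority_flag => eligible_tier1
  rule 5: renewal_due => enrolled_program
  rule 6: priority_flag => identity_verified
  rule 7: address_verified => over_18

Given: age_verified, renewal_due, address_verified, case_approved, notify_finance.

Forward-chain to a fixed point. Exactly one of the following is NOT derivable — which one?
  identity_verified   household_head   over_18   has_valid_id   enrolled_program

has_valid_id

Round 1 fires rule 2, rule 5, rule 7, giving priority_flag, enrolled_program, over_18.
Round 2 fires rule 6, giving identity_verified.
Round 3 fires rule 1, giving household_head.
Derived: household_head (round 3), identity_verified (round 2), enrolled_program (round 1), over_18 (round 1). has_valid_id never appears in any round.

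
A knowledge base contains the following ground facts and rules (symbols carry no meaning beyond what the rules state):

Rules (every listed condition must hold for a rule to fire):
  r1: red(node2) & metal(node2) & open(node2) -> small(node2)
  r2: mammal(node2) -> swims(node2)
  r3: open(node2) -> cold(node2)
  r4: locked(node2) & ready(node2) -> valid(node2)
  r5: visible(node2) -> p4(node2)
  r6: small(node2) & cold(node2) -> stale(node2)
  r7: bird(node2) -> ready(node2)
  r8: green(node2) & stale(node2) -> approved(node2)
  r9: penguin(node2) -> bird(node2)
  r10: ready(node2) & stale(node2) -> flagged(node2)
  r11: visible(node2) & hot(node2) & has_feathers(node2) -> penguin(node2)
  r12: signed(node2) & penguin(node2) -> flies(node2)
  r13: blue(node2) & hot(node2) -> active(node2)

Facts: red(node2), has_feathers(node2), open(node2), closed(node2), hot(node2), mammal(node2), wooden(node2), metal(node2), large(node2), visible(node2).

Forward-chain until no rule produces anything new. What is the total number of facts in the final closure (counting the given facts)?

Round 1: r1 [red(node2) & metal(node2) & open(node2) -> small(node2)]; r2 [mammal(node2) -> swims(node2)]; r3 [open(node2) -> cold(node2)]; r5 [visible(node2) -> p4(node2)]; r11 [visible(node2) & hot(node2) & has_feathers(node2) -> penguin(node2)]. Adds small(node2), swims(node2), cold(node2), p4(node2), penguin(node2).
Round 2: r6 [small(node2) & cold(node2) -> stale(node2)]; r9 [penguin(node2) -> bird(node2)]. Adds stale(node2), bird(node2).
Round 3: r7 [bird(node2) -> ready(node2)]. Adds ready(node2).
Round 4: r10 [ready(node2) & stale(node2) -> flagged(node2)]. Adds flagged(node2).
Closure: {bird(node2), closed(node2), cold(node2), flagged(node2), has_feathers(node2), hot(node2), large(node2), mammal(node2), metal(node2), open(node2), p4(node2), penguin(node2), ready(node2), red(node2), small(node2), stale(node2), swims(node2), visible(node2), wooden(node2)} — 19 facts.

19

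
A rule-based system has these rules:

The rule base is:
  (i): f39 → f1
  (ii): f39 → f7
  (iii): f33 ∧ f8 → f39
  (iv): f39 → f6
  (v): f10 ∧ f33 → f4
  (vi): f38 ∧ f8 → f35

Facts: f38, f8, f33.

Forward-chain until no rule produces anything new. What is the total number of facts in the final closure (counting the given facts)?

8

Round 1 fires (iii), (vi), giving f39, f35.
Round 2 fires (i), (ii), (iv), giving f1, f7, f6.
Closure: {f1, f33, f35, f38, f39, f6, f7, f8} — 8 facts.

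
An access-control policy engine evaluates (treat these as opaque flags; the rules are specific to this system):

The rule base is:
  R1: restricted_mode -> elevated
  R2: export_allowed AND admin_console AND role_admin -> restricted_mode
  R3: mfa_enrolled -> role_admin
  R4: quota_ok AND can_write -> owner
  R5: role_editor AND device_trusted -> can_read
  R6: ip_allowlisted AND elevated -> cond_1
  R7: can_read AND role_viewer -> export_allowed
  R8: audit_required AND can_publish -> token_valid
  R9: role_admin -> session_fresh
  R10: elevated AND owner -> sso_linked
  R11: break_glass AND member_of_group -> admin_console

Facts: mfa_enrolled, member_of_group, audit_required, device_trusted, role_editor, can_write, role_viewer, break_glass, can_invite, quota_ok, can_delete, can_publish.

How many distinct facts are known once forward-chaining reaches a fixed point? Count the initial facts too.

22

Round 1 — R3, R4, R5, R8, R11, derive role_admin, owner, can_read, token_valid, admin_console.
Round 2 — R7, R9, derive export_allowed, session_fresh.
Round 3 — R2, derive restricted_mode.
Round 4 — R1, derive elevated.
Round 5 — R10, derive sso_linked.
Closure: {admin_console, audit_required, break_glass, can_delete, can_invite, can_publish, can_read, can_write, device_trusted, elevated, export_allowed, member_of_group, mfa_enrolled, owner, quota_ok, restricted_mode, role_admin, role_editor, role_viewer, session_fresh, sso_linked, token_valid} — 22 facts.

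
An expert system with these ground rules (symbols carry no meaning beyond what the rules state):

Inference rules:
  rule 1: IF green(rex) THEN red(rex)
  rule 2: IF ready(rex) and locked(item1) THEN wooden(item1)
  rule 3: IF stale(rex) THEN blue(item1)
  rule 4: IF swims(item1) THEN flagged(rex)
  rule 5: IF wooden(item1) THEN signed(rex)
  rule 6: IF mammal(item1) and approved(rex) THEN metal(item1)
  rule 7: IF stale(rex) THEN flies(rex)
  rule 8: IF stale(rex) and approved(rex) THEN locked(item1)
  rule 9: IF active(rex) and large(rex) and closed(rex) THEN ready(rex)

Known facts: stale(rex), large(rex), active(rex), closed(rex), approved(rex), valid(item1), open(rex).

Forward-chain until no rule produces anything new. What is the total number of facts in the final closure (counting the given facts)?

13

Round 1 — rule 3, rule 7, rule 8, rule 9, derive blue(item1), flies(rex), locked(item1), ready(rex).
Round 2 — rule 2, derive wooden(item1).
Round 3 — rule 5, derive signed(rex).
Closure: {active(rex), approved(rex), blue(item1), closed(rex), flies(rex), large(rex), locked(item1), open(rex), ready(rex), signed(rex), stale(rex), valid(item1), wooden(item1)} — 13 facts.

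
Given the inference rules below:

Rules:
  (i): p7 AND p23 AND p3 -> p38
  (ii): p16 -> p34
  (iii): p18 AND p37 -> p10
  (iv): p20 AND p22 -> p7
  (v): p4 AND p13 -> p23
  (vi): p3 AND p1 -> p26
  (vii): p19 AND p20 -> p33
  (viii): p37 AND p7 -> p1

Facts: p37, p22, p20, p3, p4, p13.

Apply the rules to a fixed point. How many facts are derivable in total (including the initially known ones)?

Round 1: (iv) [p20 AND p22 -> p7]; (v) [p4 AND p13 -> p23]. New: p7, p23.
Round 2: (i) [p7 AND p23 AND p3 -> p38]; (viii) [p37 AND p7 -> p1]. New: p38, p1.
Round 3: (vi) [p3 AND p1 -> p26]. New: p26.
Closure: {p1, p13, p20, p22, p23, p26, p3, p37, p38, p4, p7} — 11 facts.

11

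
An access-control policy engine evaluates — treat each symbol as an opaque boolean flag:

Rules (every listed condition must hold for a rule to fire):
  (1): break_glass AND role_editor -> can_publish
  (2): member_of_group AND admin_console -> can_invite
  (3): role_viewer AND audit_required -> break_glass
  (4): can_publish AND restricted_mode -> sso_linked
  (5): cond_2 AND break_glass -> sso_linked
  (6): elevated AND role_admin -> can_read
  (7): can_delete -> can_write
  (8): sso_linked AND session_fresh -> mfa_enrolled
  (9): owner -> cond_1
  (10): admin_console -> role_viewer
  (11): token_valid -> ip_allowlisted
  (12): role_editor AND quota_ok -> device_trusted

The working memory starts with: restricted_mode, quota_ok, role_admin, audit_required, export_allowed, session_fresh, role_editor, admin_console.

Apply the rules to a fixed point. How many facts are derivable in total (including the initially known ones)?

14

Round 1: (10) [admin_console -> role_viewer]; (12) [role_editor AND quota_ok -> device_trusted]. Adds role_viewer, device_trusted.
Round 2: (3) [role_viewer AND audit_required -> break_glass]. Adds break_glass.
Round 3: (1) [break_glass AND role_editor -> can_publish]. Adds can_publish.
Round 4: (4) [can_publish AND restricted_mode -> sso_linked]. Adds sso_linked.
Round 5: (8) [sso_linked AND session_fresh -> mfa_enrolled]. Adds mfa_enrolled.
Closure: {admin_console, audit_required, break_glass, can_publish, device_trusted, export_allowed, mfa_enrolled, quota_ok, restricted_mode, role_admin, role_editor, role_viewer, session_fresh, sso_linked} — 14 facts.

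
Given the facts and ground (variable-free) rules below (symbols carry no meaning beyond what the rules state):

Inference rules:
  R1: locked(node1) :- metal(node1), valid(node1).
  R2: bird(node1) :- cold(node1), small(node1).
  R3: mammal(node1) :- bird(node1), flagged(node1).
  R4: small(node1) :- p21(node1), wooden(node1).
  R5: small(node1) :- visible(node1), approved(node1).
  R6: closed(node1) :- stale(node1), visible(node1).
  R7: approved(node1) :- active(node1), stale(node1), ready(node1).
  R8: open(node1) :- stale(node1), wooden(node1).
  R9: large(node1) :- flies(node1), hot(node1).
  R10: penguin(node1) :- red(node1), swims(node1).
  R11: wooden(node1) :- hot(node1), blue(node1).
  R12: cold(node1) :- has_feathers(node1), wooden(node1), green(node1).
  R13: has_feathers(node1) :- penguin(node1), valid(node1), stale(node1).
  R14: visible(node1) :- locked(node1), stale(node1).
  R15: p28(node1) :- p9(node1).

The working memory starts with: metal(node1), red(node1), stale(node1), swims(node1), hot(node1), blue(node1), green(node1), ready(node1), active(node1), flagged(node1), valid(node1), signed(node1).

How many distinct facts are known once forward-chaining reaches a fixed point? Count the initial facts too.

Round 1: R1 [locked(node1) :- metal(node1), valid(node1).]; R7 [approved(node1) :- active(node1), stale(node1), ready(node1).]; R10 [penguin(node1) :- red(node1), swims(node1).]; R11 [wooden(node1) :- hot(node1), blue(node1).]. New: locked(node1), approved(node1), penguin(node1), wooden(node1).
Round 2: R8 [open(node1) :- stale(node1), wooden(node1).]; R13 [has_feathers(node1) :- penguin(node1), valid(node1), stale(node1).]; R14 [visible(node1) :- locked(node1), stale(node1).]. New: open(node1), has_feathers(node1), visible(node1).
Round 3: R5 [small(node1) :- visible(node1), approved(node1).]; R6 [closed(node1) :- stale(node1), visible(node1).]; R12 [cold(node1) :- has_feathers(node1), wooden(node1), green(node1).]. New: small(node1), closed(node1), cold(node1).
Round 4: R2 [bird(node1) :- cold(node1), small(node1).]. New: bird(node1).
Round 5: R3 [mammal(node1) :- bird(node1), flagged(node1).]. New: mammal(node1).
Closure: {active(node1), approved(node1), bird(node1), blue(node1), closed(node1), cold(node1), flagged(node1), green(node1), has_feathers(node1), hot(node1), locked(node1), mammal(node1), metal(node1), open(node1), penguin(node1), ready(node1), red(node1), signed(node1), small(node1), stale(node1), swims(node1), valid(node1), visible(node1), wooden(node1)} — 24 facts.

24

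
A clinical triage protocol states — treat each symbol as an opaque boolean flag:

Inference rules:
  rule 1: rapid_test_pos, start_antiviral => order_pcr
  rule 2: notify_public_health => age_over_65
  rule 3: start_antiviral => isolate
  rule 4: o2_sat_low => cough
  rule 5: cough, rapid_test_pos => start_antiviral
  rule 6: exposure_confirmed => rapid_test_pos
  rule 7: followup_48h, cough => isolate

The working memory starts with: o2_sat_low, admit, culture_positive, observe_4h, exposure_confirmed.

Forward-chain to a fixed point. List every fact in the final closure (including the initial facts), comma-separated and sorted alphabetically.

admit, cough, culture_positive, exposure_confirmed, isolate, o2_sat_low, observe_4h, order_pcr, rapid_test_pos, start_antiviral

Round 1 — rule 4, rule 6, derive cough, rapid_test_pos.
Round 2 — rule 5, derive start_antiviral.
Round 3 — rule 1, rule 3, derive order_pcr, isolate.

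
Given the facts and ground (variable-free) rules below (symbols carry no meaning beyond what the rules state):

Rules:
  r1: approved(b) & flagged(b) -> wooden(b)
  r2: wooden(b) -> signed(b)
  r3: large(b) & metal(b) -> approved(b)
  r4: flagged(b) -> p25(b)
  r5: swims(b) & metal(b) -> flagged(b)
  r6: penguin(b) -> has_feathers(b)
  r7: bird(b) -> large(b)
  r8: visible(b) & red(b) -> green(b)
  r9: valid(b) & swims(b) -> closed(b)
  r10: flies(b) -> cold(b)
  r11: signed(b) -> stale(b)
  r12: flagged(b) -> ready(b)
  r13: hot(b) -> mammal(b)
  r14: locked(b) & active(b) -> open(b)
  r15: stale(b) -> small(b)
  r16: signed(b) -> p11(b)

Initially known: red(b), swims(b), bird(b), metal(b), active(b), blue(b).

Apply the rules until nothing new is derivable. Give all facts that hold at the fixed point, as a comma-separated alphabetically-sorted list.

active(b), approved(b), bird(b), blue(b), flagged(b), large(b), metal(b), p11(b), p25(b), ready(b), red(b), signed(b), small(b), stale(b), swims(b), wooden(b)

[1] r5 [swims(b) & metal(b) -> flagged(b)]; r7 [bird(b) -> large(b)]. ⇒ new: flagged(b), large(b).
[2] r3 [large(b) & metal(b) -> approved(b)]; r4 [flagged(b) -> p25(b)]; r12 [flagged(b) -> ready(b)]. ⇒ new: approved(b), p25(b), ready(b).
[3] r1 [approved(b) & flagged(b) -> wooden(b)]. ⇒ new: wooden(b).
[4] r2 [wooden(b) -> signed(b)]. ⇒ new: signed(b).
[5] r11 [signed(b) -> stale(b)]; r16 [signed(b) -> p11(b)]. ⇒ new: stale(b), p11(b).
[6] r15 [stale(b) -> small(b)]. ⇒ new: small(b).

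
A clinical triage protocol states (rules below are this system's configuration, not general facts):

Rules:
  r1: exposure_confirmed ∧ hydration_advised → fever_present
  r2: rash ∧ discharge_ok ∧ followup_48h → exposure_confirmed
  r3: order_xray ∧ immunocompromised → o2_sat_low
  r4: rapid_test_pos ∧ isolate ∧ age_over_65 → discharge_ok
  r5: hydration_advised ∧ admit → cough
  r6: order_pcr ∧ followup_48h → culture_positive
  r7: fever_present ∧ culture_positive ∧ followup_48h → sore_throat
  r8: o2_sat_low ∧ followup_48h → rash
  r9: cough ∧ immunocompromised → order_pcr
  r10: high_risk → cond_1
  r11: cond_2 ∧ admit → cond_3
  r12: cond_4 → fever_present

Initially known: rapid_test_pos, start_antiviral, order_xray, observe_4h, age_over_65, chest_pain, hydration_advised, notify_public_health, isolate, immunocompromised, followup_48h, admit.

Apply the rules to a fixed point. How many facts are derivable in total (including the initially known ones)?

Round 1 fires r3, r4, r5, giving o2_sat_low, discharge_ok, cough.
Round 2 fires r8, r9, giving rash, order_pcr.
Round 3 fires r2, r6, giving exposure_confirmed, culture_positive.
Round 4 fires r1, giving fever_present.
Round 5 fires r7, giving sore_throat.
Closure: {admit, age_over_65, chest_pain, cough, culture_positive, discharge_ok, exposure_confirmed, fever_present, followup_48h, hydration_advised, immunocompromised, isolate, notify_public_health, o2_sat_low, observe_4h, order_pcr, order_xray, rapid_test_pos, rash, sore_throat, start_antiviral} — 21 facts.

21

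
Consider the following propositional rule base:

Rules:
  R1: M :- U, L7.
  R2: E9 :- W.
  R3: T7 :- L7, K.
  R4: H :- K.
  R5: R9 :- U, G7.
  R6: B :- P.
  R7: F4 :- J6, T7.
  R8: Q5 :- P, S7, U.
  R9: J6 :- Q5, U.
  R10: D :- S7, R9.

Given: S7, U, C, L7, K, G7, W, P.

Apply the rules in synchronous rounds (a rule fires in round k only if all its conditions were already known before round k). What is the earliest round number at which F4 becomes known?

Round 1: R1 [M :- U, L7.]; R2 [E9 :- W.]; R3 [T7 :- L7, K.]; R4 [H :- K.]; R5 [R9 :- U, G7.]; R6 [B :- P.]; R8 [Q5 :- P, S7, U.]. Adds M, E9, T7, H, R9, B, Q5.
Round 2: R9 [J6 :- Q5, U.]; R10 [D :- S7, R9.]. Adds J6, D.
Round 3: R7 [F4 :- J6, T7.]. Adds F4.
F4 first appears in round 3.

3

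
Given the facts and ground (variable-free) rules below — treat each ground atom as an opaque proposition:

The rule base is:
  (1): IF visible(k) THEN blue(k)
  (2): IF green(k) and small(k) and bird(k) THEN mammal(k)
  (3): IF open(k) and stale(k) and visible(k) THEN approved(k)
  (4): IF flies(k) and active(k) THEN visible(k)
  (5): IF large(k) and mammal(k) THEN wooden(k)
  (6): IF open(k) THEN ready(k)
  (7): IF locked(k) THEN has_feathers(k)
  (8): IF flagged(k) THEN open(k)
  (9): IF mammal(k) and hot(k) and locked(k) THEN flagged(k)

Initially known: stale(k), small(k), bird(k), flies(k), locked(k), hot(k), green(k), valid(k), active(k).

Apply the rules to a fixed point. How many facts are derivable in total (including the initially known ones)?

[1] (2) [IF green(k) and small(k) and bird(k) THEN mammal(k)]; (4) [IF flies(k) and active(k) THEN visible(k)]; (7) [IF locked(k) THEN has_feathers(k)]. ⇒ new: mammal(k), visible(k), has_feathers(k).
[2] (1) [IF visible(k) THEN blue(k)]; (9) [IF mammal(k) and hot(k) and locked(k) THEN flagged(k)]. ⇒ new: blue(k), flagged(k).
[3] (8) [IF flagged(k) THEN open(k)]. ⇒ new: open(k).
[4] (3) [IF open(k) and stale(k) and visible(k) THEN approved(k)]; (6) [IF open(k) THEN ready(k)]. ⇒ new: approved(k), ready(k).
Closure: {active(k), approved(k), bird(k), blue(k), flagged(k), flies(k), green(k), has_feathers(k), hot(k), locked(k), mammal(k), open(k), ready(k), small(k), stale(k), valid(k), visible(k)} — 17 facts.

17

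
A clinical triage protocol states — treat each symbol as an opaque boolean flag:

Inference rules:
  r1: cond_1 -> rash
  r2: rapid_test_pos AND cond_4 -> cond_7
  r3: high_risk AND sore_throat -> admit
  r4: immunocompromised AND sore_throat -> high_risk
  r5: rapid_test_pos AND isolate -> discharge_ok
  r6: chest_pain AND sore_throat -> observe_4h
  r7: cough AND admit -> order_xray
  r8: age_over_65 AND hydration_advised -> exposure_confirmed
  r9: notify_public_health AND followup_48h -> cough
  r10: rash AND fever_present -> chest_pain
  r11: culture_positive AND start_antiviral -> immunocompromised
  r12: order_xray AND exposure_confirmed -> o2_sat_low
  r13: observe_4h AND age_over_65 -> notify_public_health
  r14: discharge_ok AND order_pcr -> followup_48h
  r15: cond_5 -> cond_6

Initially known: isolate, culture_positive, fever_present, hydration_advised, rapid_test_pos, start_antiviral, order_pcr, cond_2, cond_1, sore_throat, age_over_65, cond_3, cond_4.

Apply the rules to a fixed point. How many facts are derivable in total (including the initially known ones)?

Round 1 — r1, r2, r5, r8, r11, derive rash, cond_7, discharge_ok, exposure_confirmed, immunocompromised.
Round 2 — r4, r10, r14, derive high_risk, chest_pain, followup_48h.
Round 3 — r3, r6, derive admit, observe_4h.
Round 4 — r13, derive notify_public_health.
Round 5 — r9, derive cough.
Round 6 — r7, derive order_xray.
Round 7 — r12, derive o2_sat_low.
Closure: {admit, age_over_65, chest_pain, cond_1, cond_2, cond_3, cond_4, cond_7, cough, culture_positive, discharge_ok, exposure_confirmed, fever_present, followup_48h, high_risk, hydration_advised, immunocompromised, isolate, notify_public_health, o2_sat_low, observe_4h, order_pcr, order_xray, rapid_test_pos, rash, sore_throat, start_antiviral} — 27 facts.

27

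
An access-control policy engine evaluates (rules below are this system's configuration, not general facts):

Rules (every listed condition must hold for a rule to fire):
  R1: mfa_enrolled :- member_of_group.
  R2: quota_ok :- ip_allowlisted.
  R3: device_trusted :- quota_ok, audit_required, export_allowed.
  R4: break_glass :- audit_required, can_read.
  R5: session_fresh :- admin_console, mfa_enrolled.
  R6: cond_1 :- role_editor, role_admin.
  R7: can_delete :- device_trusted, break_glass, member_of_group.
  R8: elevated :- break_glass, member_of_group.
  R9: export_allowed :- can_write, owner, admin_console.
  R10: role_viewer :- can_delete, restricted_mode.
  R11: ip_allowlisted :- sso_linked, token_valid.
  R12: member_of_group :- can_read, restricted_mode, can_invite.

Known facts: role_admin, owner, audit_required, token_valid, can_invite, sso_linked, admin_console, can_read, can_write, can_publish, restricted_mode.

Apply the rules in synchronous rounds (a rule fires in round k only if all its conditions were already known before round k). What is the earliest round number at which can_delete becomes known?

4

Round 1 — R4, R9, R11, R12, derive break_glass, export_allowed, ip_allowlisted, member_of_group.
Round 2 — R1, R2, R8, derive mfa_enrolled, quota_ok, elevated.
Round 3 — R3, R5, derive device_trusted, session_fresh.
Round 4 — R7, derive can_delete.
can_delete first appears in round 4.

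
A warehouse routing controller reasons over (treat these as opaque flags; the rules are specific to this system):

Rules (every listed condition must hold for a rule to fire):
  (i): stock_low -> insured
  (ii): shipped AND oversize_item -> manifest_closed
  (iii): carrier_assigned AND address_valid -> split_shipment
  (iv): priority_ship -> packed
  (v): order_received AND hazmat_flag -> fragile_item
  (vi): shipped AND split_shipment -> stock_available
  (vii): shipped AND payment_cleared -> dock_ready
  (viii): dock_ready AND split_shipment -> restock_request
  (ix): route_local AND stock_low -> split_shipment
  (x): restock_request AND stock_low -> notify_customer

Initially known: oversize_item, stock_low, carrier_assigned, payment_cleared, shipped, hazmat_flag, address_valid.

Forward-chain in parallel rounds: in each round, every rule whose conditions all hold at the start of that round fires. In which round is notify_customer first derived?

3

Round 1 — (i), (ii), (iii), (vii), derive insured, manifest_closed, split_shipment, dock_ready.
Round 2 — (vi), (viii), derive stock_available, restock_request.
Round 3 — (x), derive notify_customer.
notify_customer first appears in round 3.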